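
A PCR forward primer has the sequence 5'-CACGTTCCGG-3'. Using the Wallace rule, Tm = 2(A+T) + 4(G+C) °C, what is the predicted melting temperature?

34°C

Scanning the sequence gives C=4, G=3, T=2, A=1.
AT pairs contribute 3, GC pairs contribute 7.
Tm = 4·7 + 2·3 = 28 + 6 = 34°C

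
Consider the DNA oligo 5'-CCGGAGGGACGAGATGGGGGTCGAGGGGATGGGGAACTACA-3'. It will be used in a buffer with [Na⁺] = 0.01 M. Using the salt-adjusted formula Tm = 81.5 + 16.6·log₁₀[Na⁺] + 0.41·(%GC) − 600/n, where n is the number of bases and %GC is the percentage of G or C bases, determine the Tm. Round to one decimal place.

60.7°C

Length n = 41. Base counts: C=6, G=21, T=4, A=10
G+C = 27, so %GC = 27/41 × 100 = 65.854%
Salt term: 16.6 × (-2) = -33.2
GC term: 0.41 × 65.854 = 27; length term: −600/41 = −14.634
Tm = 81.5 + (-33.2) + 27 − 14.634 = 60.666 → 60.7°C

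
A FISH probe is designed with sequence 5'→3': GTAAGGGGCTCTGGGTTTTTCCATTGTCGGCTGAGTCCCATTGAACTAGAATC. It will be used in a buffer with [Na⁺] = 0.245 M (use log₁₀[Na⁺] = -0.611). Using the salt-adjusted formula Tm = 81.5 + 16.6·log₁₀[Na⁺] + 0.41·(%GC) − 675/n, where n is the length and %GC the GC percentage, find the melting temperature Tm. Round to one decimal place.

78.7°C

Length n = 53. Base counts: T=17, C=11, A=10, G=15
G+C = 26, so %GC = 26/53 × 100 = 49.057%
Salt term: 16.6 × (-0.611) = -10.143
GC term: 0.41 × 49.057 = 20.113; length term: −675/53 = −12.736
Tm = 81.5 + (-10.143) + 20.113 − 12.736 = 78.734 → 78.7°C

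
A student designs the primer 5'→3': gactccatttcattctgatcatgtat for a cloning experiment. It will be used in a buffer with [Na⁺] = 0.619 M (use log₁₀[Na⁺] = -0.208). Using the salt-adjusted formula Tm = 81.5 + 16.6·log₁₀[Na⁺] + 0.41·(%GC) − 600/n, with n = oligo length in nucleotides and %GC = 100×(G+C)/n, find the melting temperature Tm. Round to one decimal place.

Length n = 26. Base counts: G=3, T=11, A=6, C=6
G+C = 9, so %GC = 9/26 × 100 = 34.615%
Salt term: 16.6 × (-0.208) = -3.453
GC term: 0.41 × 34.615 = 14.192; length term: −600/26 = −23.077
Tm = 81.5 + (-3.453) + 14.192 − 23.077 = 69.162 → 69.2°C

69.2°C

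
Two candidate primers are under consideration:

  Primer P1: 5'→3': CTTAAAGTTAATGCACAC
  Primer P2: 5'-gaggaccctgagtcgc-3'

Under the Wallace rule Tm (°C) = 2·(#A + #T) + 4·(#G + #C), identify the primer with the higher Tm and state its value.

Primer P1: A+T=12, G+C=6 → Tm = 2(12)+4(6) = 48°C
Primer P2: A+T=5, G+C=11 → Tm = 2(5)+4(11) = 54°C
48°C vs 54°C → primer P2 is higher.

Primer P2, 54°C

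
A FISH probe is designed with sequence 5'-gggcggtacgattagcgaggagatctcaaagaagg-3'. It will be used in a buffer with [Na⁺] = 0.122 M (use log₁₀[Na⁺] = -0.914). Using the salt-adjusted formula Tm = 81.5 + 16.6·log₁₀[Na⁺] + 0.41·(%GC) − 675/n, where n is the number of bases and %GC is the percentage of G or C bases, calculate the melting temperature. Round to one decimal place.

69.3°C

Length n = 35. Scanning the sequence gives T=5, A=11, G=14, C=5.
G+C = 19, so %GC = 19/35 × 100 = 54.286%
Salt term: 16.6 × (-0.914) = -15.172
GC term: 0.41 × 54.286 = 22.257; length term: −675/35 = −19.286
Tm = 81.5 + (-15.172) + 22.257 − 19.286 = 69.299 → 69.3°C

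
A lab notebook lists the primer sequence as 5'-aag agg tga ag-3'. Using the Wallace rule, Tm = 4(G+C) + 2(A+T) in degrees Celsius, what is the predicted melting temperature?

32°C

Scanning the sequence gives A=5, T=1, G=5, C=0.
A+T = 6, G+C = 5
Tm = 4·5 + 2·6 = 20 + 12 = 32°C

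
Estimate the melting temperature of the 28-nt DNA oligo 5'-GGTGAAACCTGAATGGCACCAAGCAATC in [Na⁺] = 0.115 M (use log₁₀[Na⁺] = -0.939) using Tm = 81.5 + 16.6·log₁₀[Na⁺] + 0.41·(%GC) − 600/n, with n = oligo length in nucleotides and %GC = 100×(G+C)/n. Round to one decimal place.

65.0°C

Length n = 28. T=4, C=7, G=7, A=10
G+C = 14, so %GC = 14/28 × 100 = 50%
Salt term: 16.6 × (-0.939) = -15.587
GC term: 0.41 × 50 = 20.5; length term: −600/28 = −21.429
Tm = 81.5 + (-15.587) + 20.5 − 21.429 = 64.984 → 65.0°C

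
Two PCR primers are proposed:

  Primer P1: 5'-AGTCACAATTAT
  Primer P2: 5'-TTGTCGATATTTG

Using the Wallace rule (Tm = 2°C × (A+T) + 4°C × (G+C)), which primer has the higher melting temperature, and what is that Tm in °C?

Primer P2, 34°C

Primer P1: A+T=9, G+C=3 → Tm = 2(9)+4(3) = 30°C
Primer P2: A+T=9, G+C=4 → Tm = 2(9)+4(4) = 34°C
30°C vs 34°C → primer P2 is higher.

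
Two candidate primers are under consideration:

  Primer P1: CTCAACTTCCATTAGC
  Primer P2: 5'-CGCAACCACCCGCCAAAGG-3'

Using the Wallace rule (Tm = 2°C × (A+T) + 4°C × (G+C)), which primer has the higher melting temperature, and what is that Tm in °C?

Primer P1: A+T=9, G+C=7 → Tm = 2(9)+4(7) = 46°C
Primer P2: A+T=6, G+C=13 → Tm = 2(6)+4(13) = 64°C
46°C vs 64°C → primer P2 is higher.

Primer P2, 64°C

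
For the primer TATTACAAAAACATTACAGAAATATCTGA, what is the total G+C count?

6

Counting bases: A=15, C=4, T=8, G=2
Total G or C: 2 + 4 = 6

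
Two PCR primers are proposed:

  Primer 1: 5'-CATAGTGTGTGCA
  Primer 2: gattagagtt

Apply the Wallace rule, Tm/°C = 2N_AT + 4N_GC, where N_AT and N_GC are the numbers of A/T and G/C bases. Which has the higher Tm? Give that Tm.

Primer 1, 38°C

Primer 1: A+T=7, G+C=6 → Tm = 2(7)+4(6) = 38°C
Primer 2: A+T=7, G+C=3 → Tm = 2(7)+4(3) = 26°C
38°C vs 26°C → primer 1 is higher.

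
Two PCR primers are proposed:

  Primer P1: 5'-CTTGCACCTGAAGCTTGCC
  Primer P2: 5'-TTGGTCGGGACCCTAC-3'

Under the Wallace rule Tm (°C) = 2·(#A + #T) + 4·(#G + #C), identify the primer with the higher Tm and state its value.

Primer P1, 60°C

Primer P1: A+T=8, G+C=11 → Tm = 2(8)+4(11) = 60°C
Primer P2: A+T=6, G+C=10 → Tm = 2(6)+4(10) = 52°C
60°C vs 52°C → primer P1 is higher.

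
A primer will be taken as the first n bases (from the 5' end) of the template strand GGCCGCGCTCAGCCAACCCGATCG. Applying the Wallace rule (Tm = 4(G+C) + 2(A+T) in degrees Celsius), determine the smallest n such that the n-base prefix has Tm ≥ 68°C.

First 18 bases: GGCCGCGCTCAGCCAACC → Tm = 64°C (< 68°C)
First 19 bases: GGCCGCGCTCAGCCAACCC → Tm = 68°C (≥ 68°C)
Each additional base adds 2°C (A/T) or 4°C (G/C), so Tm is non-decreasing in n; n = 19 is the first length to reach 68°C.

n = 19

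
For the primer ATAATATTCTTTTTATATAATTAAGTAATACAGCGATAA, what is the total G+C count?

T=16, A=17, G=3, C=3
G+C = 3 + 3 = 6

6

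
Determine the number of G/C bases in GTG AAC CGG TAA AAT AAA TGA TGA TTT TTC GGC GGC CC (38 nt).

17

Scanning the sequence gives T=10, C=7, G=10, A=11.
Total G or C: 10 + 7 = 17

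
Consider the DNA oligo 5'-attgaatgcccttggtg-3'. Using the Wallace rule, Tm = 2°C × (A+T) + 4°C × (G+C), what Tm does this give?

Scanning the sequence gives G=5, T=6, C=3, A=3.
A+T = 9, G+C = 8
Tm = 2(9) + 4(8) = 18 + 32 = 50°C

50°C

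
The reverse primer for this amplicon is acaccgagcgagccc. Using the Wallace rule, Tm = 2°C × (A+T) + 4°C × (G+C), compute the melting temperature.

52°C

Base counts: C=7, G=4, A=4, T=0
AT pairs contribute 4, GC pairs contribute 11.
Tm = 2×4 + 4×11 = 52°C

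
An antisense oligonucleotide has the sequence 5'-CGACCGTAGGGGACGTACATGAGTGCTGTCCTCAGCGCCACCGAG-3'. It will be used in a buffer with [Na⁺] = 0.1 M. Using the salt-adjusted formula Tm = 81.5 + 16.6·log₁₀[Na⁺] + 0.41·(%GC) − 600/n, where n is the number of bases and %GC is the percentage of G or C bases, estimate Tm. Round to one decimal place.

Length n = 45. Base counts: G=15, T=7, A=9, C=14
G+C = 29, so %GC = 29/45 × 100 = 64.444%
Salt term: 16.6 × (-1) = -16.6
GC term: 0.41 × 64.444 = 26.422; length term: −600/45 = −13.333
Tm = 81.5 + (-16.6) + 26.422 − 13.333 = 77.989 → 78.0°C

78.0°C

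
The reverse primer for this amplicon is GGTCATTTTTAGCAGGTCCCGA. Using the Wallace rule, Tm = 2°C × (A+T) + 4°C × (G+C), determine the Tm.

G=6, T=7, A=4, C=5
AT pairs contribute 11, GC pairs contribute 11.
Tm = 4·11 + 2·11 = 44 + 22 = 66°C

66°C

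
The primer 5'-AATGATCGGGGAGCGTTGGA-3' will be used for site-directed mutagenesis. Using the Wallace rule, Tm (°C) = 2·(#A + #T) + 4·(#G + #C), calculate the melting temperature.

62°C

Counting bases: C=2, G=9, A=5, T=4
AT pairs contribute 9, GC pairs contribute 11.
Tm = 4·11 + 2·9 = 44 + 18 = 62°C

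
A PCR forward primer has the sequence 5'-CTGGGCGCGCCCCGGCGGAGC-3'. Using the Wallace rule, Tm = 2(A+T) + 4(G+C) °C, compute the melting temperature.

Base counts: A=1, C=9, G=10, T=1
AT pairs contribute 2, GC pairs contribute 19.
Tm = 4·19 + 2·2 = 76 + 4 = 80°C

80°C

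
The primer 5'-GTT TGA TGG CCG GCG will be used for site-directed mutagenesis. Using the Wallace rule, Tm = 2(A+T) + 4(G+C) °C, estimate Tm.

C=3, A=1, T=4, G=7
So N_AT = 5 and N_GC = 10.
Tm = 2(5) + 4(10) = 10 + 40 = 50°C

50°C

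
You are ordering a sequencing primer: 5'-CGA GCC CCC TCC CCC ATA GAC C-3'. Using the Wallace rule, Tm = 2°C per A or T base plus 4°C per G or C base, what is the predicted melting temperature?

Counting bases: C=13, T=2, G=3, A=4
AT pairs contribute 6, GC pairs contribute 16.
Tm = 2×6 + 4×16 = 76°C

76°C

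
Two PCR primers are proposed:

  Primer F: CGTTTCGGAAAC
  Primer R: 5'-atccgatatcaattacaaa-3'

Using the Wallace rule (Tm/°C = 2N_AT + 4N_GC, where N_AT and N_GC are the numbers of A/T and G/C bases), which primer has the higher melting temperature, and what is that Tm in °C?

Primer R, 48°C

Primer F: A+T=6, G+C=6 → Tm = 2(6)+4(6) = 36°C
Primer R: A+T=14, G+C=5 → Tm = 2(14)+4(5) = 48°C
36°C vs 48°C → primer R is higher.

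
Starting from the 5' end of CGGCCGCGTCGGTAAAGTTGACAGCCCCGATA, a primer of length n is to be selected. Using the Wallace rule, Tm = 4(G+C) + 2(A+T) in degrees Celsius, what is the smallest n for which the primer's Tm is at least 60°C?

n = 18

First 17 bases: CGGCCGCGTCGGTAAAG → Tm = 58°C (< 60°C)
First 18 bases: CGGCCGCGTCGGTAAAGT → Tm = 60°C (≥ 60°C)
Each additional base adds 2°C (A/T) or 4°C (G/C), so Tm is non-decreasing in n; n = 18 is the first length to reach 60°C.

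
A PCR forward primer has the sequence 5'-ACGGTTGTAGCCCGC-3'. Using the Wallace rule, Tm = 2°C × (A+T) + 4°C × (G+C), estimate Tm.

Counting bases: G=5, T=3, A=2, C=5
So N_AT = 5 and N_GC = 10.
Tm = 4·10 + 2·5 = 40 + 10 = 50°C

50°C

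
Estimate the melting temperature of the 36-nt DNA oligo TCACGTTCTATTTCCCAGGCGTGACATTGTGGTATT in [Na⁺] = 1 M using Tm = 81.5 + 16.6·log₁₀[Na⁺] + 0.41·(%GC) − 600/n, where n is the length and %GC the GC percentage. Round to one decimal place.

83.1°C

Length n = 36. Scanning the sequence gives A=6, C=8, G=8, T=14.
G+C = 16, so %GC = 16/36 × 100 = 44.444%
Salt term: 16.6 × (0) = 0
GC term: 0.41 × 44.444 = 18.222; length term: −600/36 = −16.667
Tm = 81.5 + (0) + 18.222 − 16.667 = 83.055 → 83.1°C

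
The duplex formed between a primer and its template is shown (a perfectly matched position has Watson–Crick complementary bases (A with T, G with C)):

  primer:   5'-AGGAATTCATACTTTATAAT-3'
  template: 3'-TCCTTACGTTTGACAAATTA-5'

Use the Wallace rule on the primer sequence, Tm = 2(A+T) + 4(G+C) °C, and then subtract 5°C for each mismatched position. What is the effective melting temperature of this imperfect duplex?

28°C

Primer base counts: A=8, T=8, G=2, C=2 → A+T=16, G+C=4
Perfect-match Tm = 2(16) + 4(4) = 32 + 16 = 48°C
Mismatches (positions where the bases are not complementary): 4 (at positions 7, 10, 14, 16)
Effective Tm = 48 − 4×5 = 48 − 20 = 28°C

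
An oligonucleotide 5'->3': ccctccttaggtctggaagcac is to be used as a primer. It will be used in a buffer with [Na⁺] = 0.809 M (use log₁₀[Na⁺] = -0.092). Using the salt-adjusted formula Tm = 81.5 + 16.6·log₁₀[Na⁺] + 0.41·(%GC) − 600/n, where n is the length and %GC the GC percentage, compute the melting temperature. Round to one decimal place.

76.9°C

Length n = 22. A=4, C=8, T=5, G=5
G+C = 13, so %GC = 13/22 × 100 = 59.091%
Salt term: 16.6 × (-0.092) = -1.527
GC term: 0.41 × 59.091 = 24.227; length term: −600/22 = −27.273
Tm = 81.5 + (-1.527) + 24.227 − 27.273 = 76.927 → 76.9°C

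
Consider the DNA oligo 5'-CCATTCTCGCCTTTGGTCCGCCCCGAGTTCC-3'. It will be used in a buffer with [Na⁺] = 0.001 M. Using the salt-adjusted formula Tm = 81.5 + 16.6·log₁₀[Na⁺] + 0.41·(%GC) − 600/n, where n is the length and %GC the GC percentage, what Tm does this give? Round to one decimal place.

38.8°C

Length n = 31. Counting bases: A=2, G=6, C=14, T=9
G+C = 20, so %GC = 20/31 × 100 = 64.516%
Salt term: 16.6 × (-3) = -49.8
GC term: 0.41 × 64.516 = 26.452; length term: −600/31 = −19.355
Tm = 81.5 + (-49.8) + 26.452 − 19.355 = 38.797 → 38.8°C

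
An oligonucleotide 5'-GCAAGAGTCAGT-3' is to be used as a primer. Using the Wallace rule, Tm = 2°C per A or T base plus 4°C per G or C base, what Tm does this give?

36°C

Scanning the sequence gives T=2, G=4, A=4, C=2.
So N_AT = 6 and N_GC = 6.
Tm = 4·6 + 2·6 = 24 + 12 = 36°C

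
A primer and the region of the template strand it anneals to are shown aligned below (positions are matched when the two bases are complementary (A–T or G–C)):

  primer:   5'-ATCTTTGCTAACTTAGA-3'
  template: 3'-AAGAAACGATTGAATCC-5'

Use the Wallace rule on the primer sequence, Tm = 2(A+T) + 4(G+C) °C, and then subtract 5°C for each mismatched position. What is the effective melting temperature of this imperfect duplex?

34°C

Primer base counts: A=5, T=7, G=2, C=3 → A+T=12, G+C=5
Perfect-match Tm = 2(12) + 4(5) = 24 + 20 = 44°C
Mismatches (positions where the bases are not complementary): 2 (at positions 1, 17)
Effective Tm = 44 − 2×5 = 44 − 10 = 34°C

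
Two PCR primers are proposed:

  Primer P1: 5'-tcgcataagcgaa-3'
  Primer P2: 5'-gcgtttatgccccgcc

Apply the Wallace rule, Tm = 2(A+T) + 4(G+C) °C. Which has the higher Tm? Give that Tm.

Primer P1: A+T=7, G+C=6 → Tm = 2(7)+4(6) = 38°C
Primer P2: A+T=5, G+C=11 → Tm = 2(5)+4(11) = 54°C
38°C vs 54°C → primer P2 is higher.

Primer P2, 54°C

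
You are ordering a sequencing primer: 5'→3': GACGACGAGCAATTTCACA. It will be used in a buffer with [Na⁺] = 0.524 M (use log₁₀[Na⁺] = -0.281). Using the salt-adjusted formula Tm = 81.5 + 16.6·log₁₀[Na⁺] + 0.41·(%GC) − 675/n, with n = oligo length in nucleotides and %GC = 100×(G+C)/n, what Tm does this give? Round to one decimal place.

60.7°C

Length n = 19. Scanning the sequence gives G=4, A=7, T=3, C=5.
G+C = 9, so %GC = 9/19 × 100 = 47.368%
Salt term: 16.6 × (-0.281) = -4.665
GC term: 0.41 × 47.368 = 19.421; length term: −675/19 = −35.526
Tm = 81.5 + (-4.665) + 19.421 − 35.526 = 60.73 → 60.7°C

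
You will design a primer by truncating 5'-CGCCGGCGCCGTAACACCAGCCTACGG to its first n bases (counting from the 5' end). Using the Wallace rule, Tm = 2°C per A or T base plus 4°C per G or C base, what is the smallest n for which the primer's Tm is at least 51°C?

n = 15

First 14 bases: CGCCGGCGCCGTAA → Tm = 50°C (< 51°C)
First 15 bases: CGCCGGCGCCGTAAC → Tm = 54°C (≥ 51°C)
Each additional base adds 2°C (A/T) or 4°C (G/C), so Tm is non-decreasing in n; n = 15 is the first length to reach 51°C.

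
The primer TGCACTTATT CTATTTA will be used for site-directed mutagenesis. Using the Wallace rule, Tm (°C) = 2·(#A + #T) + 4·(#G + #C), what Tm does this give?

42°C

Scanning the sequence gives C=3, A=4, G=1, T=9.
A+T = 13, G+C = 4
Tm = 4·4 + 2·13 = 16 + 26 = 42°C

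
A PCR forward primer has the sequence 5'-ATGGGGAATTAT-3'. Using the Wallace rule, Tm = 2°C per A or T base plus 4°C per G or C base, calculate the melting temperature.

32°C

Base counts: C=0, A=4, G=4, T=4
So N_AT = 8 and N_GC = 4.
Tm = 4·4 + 2·8 = 16 + 16 = 32°C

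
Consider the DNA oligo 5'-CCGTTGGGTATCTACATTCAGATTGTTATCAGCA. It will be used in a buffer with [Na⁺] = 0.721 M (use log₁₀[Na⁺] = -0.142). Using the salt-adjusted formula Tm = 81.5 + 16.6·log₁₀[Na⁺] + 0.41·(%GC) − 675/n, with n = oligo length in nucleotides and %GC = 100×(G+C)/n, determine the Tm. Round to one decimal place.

Length n = 34. Base counts: A=8, C=7, G=7, T=12
G+C = 14, so %GC = 14/34 × 100 = 41.176%
Salt term: 16.6 × (-0.142) = -2.357
GC term: 0.41 × 41.176 = 16.882; length term: −675/34 = −19.853
Tm = 81.5 + (-2.357) + 16.882 − 19.853 = 76.172 → 76.2°C

76.2°C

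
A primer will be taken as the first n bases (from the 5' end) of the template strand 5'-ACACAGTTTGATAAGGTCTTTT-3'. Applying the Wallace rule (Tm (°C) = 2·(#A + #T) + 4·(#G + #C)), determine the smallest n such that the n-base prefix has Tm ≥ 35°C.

First 13 bases: ACACAGTTTGATA → Tm = 34°C (< 35°C)
First 14 bases: ACACAGTTTGATAA → Tm = 36°C (≥ 35°C)
Since every base adds ≥2°C, Tm only increases with n, so the threshold is first crossed at n = 14.

n = 14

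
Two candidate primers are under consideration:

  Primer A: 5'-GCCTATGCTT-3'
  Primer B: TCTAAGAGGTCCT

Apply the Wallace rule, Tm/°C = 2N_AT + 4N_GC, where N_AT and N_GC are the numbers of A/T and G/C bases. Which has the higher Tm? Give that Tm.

Primer B, 38°C

Primer A: A+T=5, G+C=5 → Tm = 2(5)+4(5) = 30°C
Primer B: A+T=7, G+C=6 → Tm = 2(7)+4(6) = 38°C
30°C vs 38°C → primer B is higher.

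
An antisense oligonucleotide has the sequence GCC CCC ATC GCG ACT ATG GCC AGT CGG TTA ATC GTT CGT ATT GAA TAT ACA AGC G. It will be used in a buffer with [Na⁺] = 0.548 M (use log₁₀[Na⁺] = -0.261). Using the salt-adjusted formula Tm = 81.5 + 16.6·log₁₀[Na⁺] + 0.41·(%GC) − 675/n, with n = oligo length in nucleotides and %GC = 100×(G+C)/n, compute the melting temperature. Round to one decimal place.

85.8°C

Length n = 55. Base counts: A=13, G=13, C=15, T=14
G+C = 28, so %GC = 28/55 × 100 = 50.909%
Salt term: 16.6 × (-0.261) = -4.333
GC term: 0.41 × 50.909 = 20.873; length term: −675/55 = −12.273
Tm = 81.5 + (-4.333) + 20.873 − 12.273 = 85.767 → 85.8°C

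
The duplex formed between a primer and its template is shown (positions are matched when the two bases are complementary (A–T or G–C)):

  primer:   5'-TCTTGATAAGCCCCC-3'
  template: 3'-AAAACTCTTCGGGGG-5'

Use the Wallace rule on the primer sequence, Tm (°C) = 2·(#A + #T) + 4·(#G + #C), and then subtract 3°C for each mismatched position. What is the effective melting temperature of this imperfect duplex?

40°C

Primer base counts: A=3, T=4, G=2, C=6 → A+T=7, G+C=8
Perfect-match Tm = 2(7) + 4(8) = 14 + 32 = 46°C
Mismatches (positions where the bases are not complementary): 2 (at positions 2, 7)
Effective Tm = 46 − 2×3 = 46 − 6 = 40°C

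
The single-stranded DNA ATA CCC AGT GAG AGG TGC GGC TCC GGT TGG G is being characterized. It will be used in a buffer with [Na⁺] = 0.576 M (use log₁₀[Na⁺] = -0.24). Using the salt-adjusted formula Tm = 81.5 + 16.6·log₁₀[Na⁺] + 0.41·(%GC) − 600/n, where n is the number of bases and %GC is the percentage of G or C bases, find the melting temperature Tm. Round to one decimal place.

Length n = 31. Base counts: A=5, G=13, T=6, C=7
G+C = 20, so %GC = 20/31 × 100 = 64.516%
Salt term: 16.6 × (-0.24) = -3.984
GC term: 0.41 × 64.516 = 26.452; length term: −600/31 = −19.355
Tm = 81.5 + (-3.984) + 26.452 − 19.355 = 84.613 → 84.6°C

84.6°C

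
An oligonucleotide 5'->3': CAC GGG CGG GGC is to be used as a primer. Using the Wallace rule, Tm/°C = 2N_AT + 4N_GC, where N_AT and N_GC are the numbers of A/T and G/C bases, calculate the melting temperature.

Base counts: C=4, T=0, A=1, G=7
So N_AT = 1 and N_GC = 11.
Tm = 2(1) + 4(11) = 2 + 44 = 46°C

46°C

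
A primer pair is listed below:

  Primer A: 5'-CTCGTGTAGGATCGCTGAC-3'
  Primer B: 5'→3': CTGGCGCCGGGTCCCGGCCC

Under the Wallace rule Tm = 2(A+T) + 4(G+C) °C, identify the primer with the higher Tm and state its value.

Primer B, 76°C

Primer A: A+T=8, G+C=11 → Tm = 2(8)+4(11) = 60°C
Primer B: A+T=2, G+C=18 → Tm = 2(2)+4(18) = 76°C
60°C vs 76°C → primer B is higher.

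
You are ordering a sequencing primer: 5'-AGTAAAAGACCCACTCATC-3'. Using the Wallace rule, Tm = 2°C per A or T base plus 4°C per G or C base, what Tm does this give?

54°C

Base counts: G=2, C=6, T=3, A=8
A+T = 11, G+C = 8
Tm = 4·8 + 2·11 = 32 + 22 = 54°C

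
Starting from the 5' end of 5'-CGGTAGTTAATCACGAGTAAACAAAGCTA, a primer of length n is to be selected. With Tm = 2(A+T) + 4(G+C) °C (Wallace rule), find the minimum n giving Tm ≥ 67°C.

First 24 bases: CGGTAGTTAATCACGAGTAAACAA → Tm = 66°C (< 67°C)
First 25 bases: CGGTAGTTAATCACGAGTAAACAAA → Tm = 68°C (≥ 67°C)
Each additional base adds 2°C (A/T) or 4°C (G/C), so Tm is non-decreasing in n; n = 25 is the first length to reach 67°C.

n = 25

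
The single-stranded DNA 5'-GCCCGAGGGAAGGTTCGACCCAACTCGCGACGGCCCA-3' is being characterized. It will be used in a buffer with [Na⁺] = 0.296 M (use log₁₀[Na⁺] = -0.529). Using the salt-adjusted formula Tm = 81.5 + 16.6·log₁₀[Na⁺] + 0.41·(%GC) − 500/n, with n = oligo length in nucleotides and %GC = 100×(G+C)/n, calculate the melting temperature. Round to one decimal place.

Length n = 37. Base counts: C=14, A=8, T=3, G=12
G+C = 26, so %GC = 26/37 × 100 = 70.27%
Salt term: 16.6 × (-0.529) = -8.781
GC term: 0.41 × 70.27 = 28.811; length term: −500/37 = −13.514
Tm = 81.5 + (-8.781) + 28.811 − 13.514 = 88.016 → 88.0°C

88.0°C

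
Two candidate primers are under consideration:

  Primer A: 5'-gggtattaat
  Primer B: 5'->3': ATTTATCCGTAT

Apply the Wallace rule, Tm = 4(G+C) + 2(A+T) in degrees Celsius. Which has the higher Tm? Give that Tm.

Primer B, 30°C

Primer A: A+T=7, G+C=3 → Tm = 2(7)+4(3) = 26°C
Primer B: A+T=9, G+C=3 → Tm = 2(9)+4(3) = 30°C
26°C vs 30°C → primer B is higher.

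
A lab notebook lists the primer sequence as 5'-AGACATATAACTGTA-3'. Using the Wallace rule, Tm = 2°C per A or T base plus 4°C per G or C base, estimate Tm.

38°C

Counting bases: A=7, G=2, C=2, T=4
AT pairs contribute 11, GC pairs contribute 4.
Tm = 4·4 + 2·11 = 16 + 22 = 38°C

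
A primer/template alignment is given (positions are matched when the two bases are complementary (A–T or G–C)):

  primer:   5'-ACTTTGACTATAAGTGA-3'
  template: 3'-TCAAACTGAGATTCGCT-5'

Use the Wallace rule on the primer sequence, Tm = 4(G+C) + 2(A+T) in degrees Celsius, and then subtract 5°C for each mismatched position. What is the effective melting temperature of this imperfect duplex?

Primer base counts: A=6, T=6, G=3, C=2 → A+T=12, G+C=5
Perfect-match Tm = 2(12) + 4(5) = 24 + 20 = 44°C
Mismatches (positions where the bases are not complementary): 3 (at positions 2, 10, 15)
Effective Tm = 44 − 3×5 = 44 − 15 = 29°C

29°C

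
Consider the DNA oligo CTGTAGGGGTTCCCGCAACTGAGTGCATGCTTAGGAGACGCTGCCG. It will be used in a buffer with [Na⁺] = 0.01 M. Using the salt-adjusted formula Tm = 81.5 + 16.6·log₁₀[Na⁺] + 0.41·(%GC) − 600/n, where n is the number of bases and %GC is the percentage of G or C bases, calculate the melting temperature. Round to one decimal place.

Length n = 46. Scanning the sequence gives T=10, C=12, G=16, A=8.
G+C = 28, so %GC = 28/46 × 100 = 60.87%
Salt term: 16.6 × (-2) = -33.2
GC term: 0.41 × 60.87 = 24.957; length term: −600/46 = −13.043
Tm = 81.5 + (-33.2) + 24.957 − 13.043 = 60.214 → 60.2°C

60.2°C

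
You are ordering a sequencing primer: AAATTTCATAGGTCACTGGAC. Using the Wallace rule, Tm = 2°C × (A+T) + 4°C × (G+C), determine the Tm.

58°C

Base counts: G=4, A=7, C=4, T=6
AT pairs contribute 13, GC pairs contribute 8.
Tm = 2×13 + 4×8 = 58°C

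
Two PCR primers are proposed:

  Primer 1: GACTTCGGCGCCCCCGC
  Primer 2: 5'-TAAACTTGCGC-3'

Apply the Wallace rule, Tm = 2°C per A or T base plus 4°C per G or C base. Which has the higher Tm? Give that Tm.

Primer 1: A+T=3, G+C=14 → Tm = 2(3)+4(14) = 62°C
Primer 2: A+T=6, G+C=5 → Tm = 2(6)+4(5) = 32°C
62°C vs 32°C → primer 1 is higher.

Primer 1, 62°C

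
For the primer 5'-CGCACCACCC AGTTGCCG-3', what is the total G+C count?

A=3, T=2, G=4, C=9
G+C = 4 + 9 = 13

13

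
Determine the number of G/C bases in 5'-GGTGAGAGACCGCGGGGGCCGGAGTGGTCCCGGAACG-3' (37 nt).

Scanning the sequence gives C=9, G=19, A=6, T=3.
G+C = 19 + 9 = 28

28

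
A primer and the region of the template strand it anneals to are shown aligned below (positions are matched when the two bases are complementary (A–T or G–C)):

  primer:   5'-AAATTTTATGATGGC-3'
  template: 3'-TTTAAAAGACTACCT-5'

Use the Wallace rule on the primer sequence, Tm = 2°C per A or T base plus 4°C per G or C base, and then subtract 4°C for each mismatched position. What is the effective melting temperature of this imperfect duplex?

Primer base counts: A=5, T=6, G=3, C=1 → A+T=11, G+C=4
Perfect-match Tm = 2(11) + 4(4) = 22 + 16 = 38°C
Mismatches (positions where the bases are not complementary): 2 (at positions 8, 15)
Effective Tm = 38 − 2×4 = 38 − 8 = 30°C

30°C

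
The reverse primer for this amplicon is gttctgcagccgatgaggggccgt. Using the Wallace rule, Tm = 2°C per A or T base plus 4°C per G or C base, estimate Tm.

80°C

G=10, T=5, C=6, A=3
A+T = 8, G+C = 16
Tm = 2×8 + 4×16 = 80°C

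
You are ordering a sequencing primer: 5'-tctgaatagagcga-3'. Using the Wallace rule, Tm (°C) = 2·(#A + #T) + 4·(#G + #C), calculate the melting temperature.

40°C

A=5, T=3, G=4, C=2
So N_AT = 8 and N_GC = 6.
Tm = 4·6 + 2·8 = 24 + 16 = 40°C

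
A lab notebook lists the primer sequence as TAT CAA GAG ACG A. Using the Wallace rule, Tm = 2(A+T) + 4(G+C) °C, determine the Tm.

36°C

Scanning the sequence gives T=2, G=3, C=2, A=6.
AT pairs contribute 8, GC pairs contribute 5.
Tm = 2×8 + 4×5 = 36°C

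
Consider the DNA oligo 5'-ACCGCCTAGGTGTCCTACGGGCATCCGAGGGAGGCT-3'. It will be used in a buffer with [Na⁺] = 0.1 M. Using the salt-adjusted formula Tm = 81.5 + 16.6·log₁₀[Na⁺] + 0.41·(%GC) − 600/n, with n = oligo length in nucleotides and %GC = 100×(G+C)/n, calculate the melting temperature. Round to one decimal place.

Length n = 36. A=6, C=11, G=13, T=6
G+C = 24, so %GC = 24/36 × 100 = 66.667%
Salt term: 16.6 × (-1) = -16.6
GC term: 0.41 × 66.667 = 27.333; length term: −600/36 = −16.667
Tm = 81.5 + (-16.6) + 27.333 − 16.667 = 75.566 → 75.6°C

75.6°C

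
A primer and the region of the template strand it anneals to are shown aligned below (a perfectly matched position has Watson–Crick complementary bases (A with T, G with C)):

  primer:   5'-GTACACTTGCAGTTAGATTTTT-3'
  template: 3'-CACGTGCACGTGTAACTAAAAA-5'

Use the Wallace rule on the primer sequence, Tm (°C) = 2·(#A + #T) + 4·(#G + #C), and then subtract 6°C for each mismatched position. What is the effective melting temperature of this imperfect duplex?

28°C

Primer base counts: A=5, T=10, G=4, C=3 → A+T=15, G+C=7
Perfect-match Tm = 2(15) + 4(7) = 30 + 28 = 58°C
Mismatches (positions where the bases are not complementary): 5 (at positions 3, 7, 12, 13, 15)
Effective Tm = 58 − 5×6 = 58 − 30 = 28°C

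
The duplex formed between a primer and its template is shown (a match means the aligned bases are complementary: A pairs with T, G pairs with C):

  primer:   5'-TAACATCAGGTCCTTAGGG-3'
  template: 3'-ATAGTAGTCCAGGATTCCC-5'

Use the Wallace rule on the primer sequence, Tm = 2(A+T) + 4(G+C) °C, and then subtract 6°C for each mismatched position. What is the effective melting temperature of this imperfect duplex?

44°C

Primer base counts: A=5, T=5, G=5, C=4 → A+T=10, G+C=9
Perfect-match Tm = 2(10) + 4(9) = 20 + 36 = 56°C
Mismatches (positions where the bases are not complementary): 2 (at positions 3, 15)
Effective Tm = 56 − 2×6 = 56 − 12 = 44°C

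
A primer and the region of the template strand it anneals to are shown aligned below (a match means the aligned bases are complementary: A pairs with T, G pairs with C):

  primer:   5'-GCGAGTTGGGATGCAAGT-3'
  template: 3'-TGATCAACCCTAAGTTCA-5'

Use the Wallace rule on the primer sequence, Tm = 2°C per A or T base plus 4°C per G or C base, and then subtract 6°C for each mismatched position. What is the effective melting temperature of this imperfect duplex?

Primer base counts: A=4, T=4, G=8, C=2 → A+T=8, G+C=10
Perfect-match Tm = 2(8) + 4(10) = 16 + 40 = 56°C
Mismatches (positions where the bases are not complementary): 3 (at positions 1, 3, 13)
Effective Tm = 56 − 3×6 = 56 − 18 = 38°C

38°C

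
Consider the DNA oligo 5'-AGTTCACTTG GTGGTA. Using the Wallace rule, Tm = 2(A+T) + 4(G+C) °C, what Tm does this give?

46°C

Counting bases: G=5, T=6, A=3, C=2
A+T = 9, G+C = 7
Tm = 2(9) + 4(7) = 18 + 28 = 46°C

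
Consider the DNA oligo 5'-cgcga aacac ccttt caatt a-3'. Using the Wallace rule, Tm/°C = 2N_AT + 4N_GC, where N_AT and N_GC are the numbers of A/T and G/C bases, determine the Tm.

Counting bases: G=2, A=7, C=7, T=5
A+T = 12, G+C = 9
Tm = 4·9 + 2·12 = 36 + 24 = 60°C

60°C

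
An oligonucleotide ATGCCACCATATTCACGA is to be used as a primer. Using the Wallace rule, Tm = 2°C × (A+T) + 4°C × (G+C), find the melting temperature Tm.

52°C

T=4, G=2, A=6, C=6
AT pairs contribute 10, GC pairs contribute 8.
Tm = 4·8 + 2·10 = 32 + 20 = 52°C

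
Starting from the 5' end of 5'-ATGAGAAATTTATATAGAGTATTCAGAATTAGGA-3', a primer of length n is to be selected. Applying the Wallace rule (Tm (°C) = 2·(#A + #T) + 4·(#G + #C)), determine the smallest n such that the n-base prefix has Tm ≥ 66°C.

First 26 bases: ATGAGAAATTTATATAGAGTATTCAG → Tm = 64°C (< 66°C)
First 27 bases: ATGAGAAATTTATATAGAGTATTCAGA → Tm = 66°C (≥ 66°C)
Since every base adds ≥2°C, Tm only increases with n, so the threshold is first crossed at n = 27.

n = 27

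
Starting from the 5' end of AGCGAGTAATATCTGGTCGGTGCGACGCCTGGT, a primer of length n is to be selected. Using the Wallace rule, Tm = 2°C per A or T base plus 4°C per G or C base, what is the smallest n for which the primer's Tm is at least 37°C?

First 13 bases: AGCGAGTAATATC → Tm = 36°C (< 37°C)
First 14 bases: AGCGAGTAATATCT → Tm = 38°C (≥ 37°C)
Each additional base adds 2°C (A/T) or 4°C (G/C), so Tm is non-decreasing in n; n = 14 is the first length to reach 37°C.

n = 14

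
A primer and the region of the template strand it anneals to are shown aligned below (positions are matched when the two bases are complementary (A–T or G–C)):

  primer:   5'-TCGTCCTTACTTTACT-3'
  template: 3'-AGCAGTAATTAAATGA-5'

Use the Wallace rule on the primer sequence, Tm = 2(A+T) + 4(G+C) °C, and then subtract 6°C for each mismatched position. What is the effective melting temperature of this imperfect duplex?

Primer base counts: A=2, T=8, G=1, C=5 → A+T=10, G+C=6
Perfect-match Tm = 2(10) + 4(6) = 20 + 24 = 44°C
Mismatches (positions where the bases are not complementary): 2 (at positions 6, 10)
Effective Tm = 44 − 2×6 = 44 − 12 = 32°C

32°C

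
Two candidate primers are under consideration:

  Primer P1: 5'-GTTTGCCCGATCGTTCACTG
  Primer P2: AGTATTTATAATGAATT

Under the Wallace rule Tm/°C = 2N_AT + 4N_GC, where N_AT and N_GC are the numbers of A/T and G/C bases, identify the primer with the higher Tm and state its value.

Primer P1: A+T=9, G+C=11 → Tm = 2(9)+4(11) = 62°C
Primer P2: A+T=15, G+C=2 → Tm = 2(15)+4(2) = 38°C
62°C vs 38°C → primer P1 is higher.

Primer P1, 62°C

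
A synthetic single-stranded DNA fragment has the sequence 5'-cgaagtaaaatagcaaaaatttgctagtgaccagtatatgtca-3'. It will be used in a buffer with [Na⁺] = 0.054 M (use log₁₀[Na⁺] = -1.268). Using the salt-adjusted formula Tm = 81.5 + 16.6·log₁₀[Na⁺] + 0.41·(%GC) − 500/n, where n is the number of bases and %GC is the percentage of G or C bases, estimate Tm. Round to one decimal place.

Length n = 43. Scanning the sequence gives G=8, T=11, A=18, C=6.
G+C = 14, so %GC = 14/43 × 100 = 32.558%
Salt term: 16.6 × (-1.268) = -21.049
GC term: 0.41 × 32.558 = 13.349; length term: −500/43 = −11.628
Tm = 81.5 + (-21.049) + 13.349 − 11.628 = 62.172 → 62.2°C

62.2°C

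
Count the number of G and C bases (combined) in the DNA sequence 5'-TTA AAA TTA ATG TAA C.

Counting bases: G=1, T=6, C=1, A=8
G+C = 1 + 1 = 2

2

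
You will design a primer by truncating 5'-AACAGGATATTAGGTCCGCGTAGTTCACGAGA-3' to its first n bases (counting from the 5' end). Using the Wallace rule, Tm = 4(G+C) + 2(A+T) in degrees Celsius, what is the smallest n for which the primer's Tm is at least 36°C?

n = 14

First 13 bases: AACAGGATATTAG → Tm = 34°C (< 36°C)
First 14 bases: AACAGGATATTAGG → Tm = 38°C (≥ 36°C)
Since every base adds ≥2°C, Tm only increases with n, so the threshold is first crossed at n = 14.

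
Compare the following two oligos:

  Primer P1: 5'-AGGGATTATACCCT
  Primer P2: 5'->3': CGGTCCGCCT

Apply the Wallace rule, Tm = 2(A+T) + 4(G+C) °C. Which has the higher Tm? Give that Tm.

Primer P1: A+T=8, G+C=6 → Tm = 2(8)+4(6) = 40°C
Primer P2: A+T=2, G+C=8 → Tm = 2(2)+4(8) = 36°C
40°C vs 36°C → primer P1 is higher.

Primer P1, 40°C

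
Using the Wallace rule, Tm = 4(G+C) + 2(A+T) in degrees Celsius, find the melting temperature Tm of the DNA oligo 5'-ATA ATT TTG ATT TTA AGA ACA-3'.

48°C

Base counts: T=9, C=1, A=9, G=2
AT pairs contribute 18, GC pairs contribute 3.
Tm = 4·3 + 2·18 = 12 + 36 = 48°C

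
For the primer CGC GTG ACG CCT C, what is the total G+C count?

10

Scanning the sequence gives A=1, G=4, C=6, T=2.
G+C = 4 + 6 = 10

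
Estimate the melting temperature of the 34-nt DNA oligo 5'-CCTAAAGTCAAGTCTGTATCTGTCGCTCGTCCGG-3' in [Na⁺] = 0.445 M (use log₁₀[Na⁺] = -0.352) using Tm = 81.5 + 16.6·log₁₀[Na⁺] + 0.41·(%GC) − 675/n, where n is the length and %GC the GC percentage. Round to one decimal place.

Length n = 34. Scanning the sequence gives A=6, G=8, C=10, T=10.
G+C = 18, so %GC = 18/34 × 100 = 52.941%
Salt term: 16.6 × (-0.352) = -5.843
GC term: 0.41 × 52.941 = 21.706; length term: −675/34 = −19.853
Tm = 81.5 + (-5.843) + 21.706 − 19.853 = 77.51 → 77.5°C

77.5°C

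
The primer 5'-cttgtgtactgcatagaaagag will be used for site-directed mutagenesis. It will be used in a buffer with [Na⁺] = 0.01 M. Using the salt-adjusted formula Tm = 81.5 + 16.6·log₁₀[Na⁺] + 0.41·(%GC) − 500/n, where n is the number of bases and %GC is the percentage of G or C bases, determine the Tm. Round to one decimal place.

42.3°C

Length n = 22. G=6, A=7, T=6, C=3
G+C = 9, so %GC = 9/22 × 100 = 40.909%
Salt term: 16.6 × (-2) = -33.2
GC term: 0.41 × 40.909 = 16.773; length term: −500/22 = −22.727
Tm = 81.5 + (-33.2) + 16.773 − 22.727 = 42.346 → 42.3°C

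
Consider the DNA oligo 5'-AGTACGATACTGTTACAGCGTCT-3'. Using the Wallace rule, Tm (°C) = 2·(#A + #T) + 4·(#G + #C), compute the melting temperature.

Counting bases: A=6, T=7, G=5, C=5
A+T = 13, G+C = 10
Tm = 2×13 + 4×10 = 66°C

66°C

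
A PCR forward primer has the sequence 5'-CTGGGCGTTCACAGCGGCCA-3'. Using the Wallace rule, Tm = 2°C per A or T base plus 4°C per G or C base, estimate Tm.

68°C

Base counts: T=3, A=3, G=7, C=7
So N_AT = 6 and N_GC = 14.
Tm = 2×6 + 4×14 = 68°C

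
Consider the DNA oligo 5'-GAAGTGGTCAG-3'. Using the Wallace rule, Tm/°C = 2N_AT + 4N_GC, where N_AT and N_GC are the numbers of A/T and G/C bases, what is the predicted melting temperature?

34°C

Counting bases: A=3, C=1, G=5, T=2
A+T = 5, G+C = 6
Tm = 2×5 + 4×6 = 34°C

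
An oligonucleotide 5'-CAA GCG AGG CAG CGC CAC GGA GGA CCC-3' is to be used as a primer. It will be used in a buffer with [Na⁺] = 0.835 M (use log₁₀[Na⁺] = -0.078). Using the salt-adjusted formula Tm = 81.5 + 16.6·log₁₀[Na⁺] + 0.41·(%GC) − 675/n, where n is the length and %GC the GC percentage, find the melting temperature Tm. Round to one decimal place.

85.6°C

Length n = 27. Scanning the sequence gives T=0, C=10, G=10, A=7.
G+C = 20, so %GC = 20/27 × 100 = 74.074%
Salt term: 16.6 × (-0.078) = -1.295
GC term: 0.41 × 74.074 = 30.37; length term: −675/27 = −25
Tm = 81.5 + (-1.295) + 30.37 − 25 = 85.575 → 85.6°C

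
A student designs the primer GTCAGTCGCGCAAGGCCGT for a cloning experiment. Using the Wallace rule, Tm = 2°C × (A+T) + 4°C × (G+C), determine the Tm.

G=7, T=3, A=3, C=6
So N_AT = 6 and N_GC = 13.
Tm = 4·13 + 2·6 = 52 + 12 = 64°C

64°C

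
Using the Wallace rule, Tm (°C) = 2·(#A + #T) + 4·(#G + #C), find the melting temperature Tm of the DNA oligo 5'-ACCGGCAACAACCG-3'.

46°C

Base counts: T=0, A=5, G=3, C=6
A+T = 5, G+C = 9
Tm = 4·9 + 2·5 = 36 + 10 = 46°C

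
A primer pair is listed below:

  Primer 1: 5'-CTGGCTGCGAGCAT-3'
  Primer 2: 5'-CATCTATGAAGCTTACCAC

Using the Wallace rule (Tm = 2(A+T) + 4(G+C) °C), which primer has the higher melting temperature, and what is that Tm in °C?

Primer 2, 54°C

Primer 1: A+T=5, G+C=9 → Tm = 2(5)+4(9) = 46°C
Primer 2: A+T=11, G+C=8 → Tm = 2(11)+4(8) = 54°C
46°C vs 54°C → primer 2 is higher.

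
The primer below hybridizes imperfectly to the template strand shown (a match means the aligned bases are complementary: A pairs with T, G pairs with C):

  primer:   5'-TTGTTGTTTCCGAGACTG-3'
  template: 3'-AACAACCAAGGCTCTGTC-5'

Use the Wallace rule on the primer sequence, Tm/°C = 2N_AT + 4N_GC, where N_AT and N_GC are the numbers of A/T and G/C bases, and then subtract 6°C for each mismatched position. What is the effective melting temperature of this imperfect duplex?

40°C

Primer base counts: A=2, T=8, G=5, C=3 → A+T=10, G+C=8
Perfect-match Tm = 2(10) + 4(8) = 20 + 32 = 52°C
Mismatches (positions where the bases are not complementary): 2 (at positions 7, 17)
Effective Tm = 52 − 2×6 = 52 − 12 = 40°C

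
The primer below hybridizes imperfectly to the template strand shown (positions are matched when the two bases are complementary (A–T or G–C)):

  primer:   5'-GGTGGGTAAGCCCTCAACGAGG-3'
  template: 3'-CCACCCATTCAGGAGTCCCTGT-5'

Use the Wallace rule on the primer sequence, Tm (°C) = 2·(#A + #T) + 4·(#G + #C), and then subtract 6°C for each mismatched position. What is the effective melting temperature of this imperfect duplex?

42°C

Primer base counts: A=5, T=3, G=9, C=5 → A+T=8, G+C=14
Perfect-match Tm = 2(8) + 4(14) = 16 + 56 = 72°C
Mismatches (positions where the bases are not complementary): 5 (at positions 11, 17, 18, 21, 22)
Effective Tm = 72 − 5×6 = 72 − 30 = 42°C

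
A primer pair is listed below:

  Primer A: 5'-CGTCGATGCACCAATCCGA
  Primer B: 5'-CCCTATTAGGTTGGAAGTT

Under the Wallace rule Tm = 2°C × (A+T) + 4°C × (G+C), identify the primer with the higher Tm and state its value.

Primer A, 60°C

Primer A: A+T=8, G+C=11 → Tm = 2(8)+4(11) = 60°C
Primer B: A+T=11, G+C=8 → Tm = 2(11)+4(8) = 54°C
60°C vs 54°C → primer A is higher.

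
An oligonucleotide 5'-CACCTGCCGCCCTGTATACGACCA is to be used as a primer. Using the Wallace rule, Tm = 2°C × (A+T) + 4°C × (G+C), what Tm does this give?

Scanning the sequence gives T=4, C=11, G=4, A=5.
So N_AT = 9 and N_GC = 15.
Tm = 2(9) + 4(15) = 18 + 60 = 78°C

78°C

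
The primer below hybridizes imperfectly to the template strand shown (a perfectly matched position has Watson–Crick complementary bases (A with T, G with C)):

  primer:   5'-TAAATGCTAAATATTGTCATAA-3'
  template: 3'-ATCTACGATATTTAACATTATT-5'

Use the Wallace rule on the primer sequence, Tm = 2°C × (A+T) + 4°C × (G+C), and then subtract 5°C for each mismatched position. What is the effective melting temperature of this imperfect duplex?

Primer base counts: A=10, T=8, G=2, C=2 → A+T=18, G+C=4
Perfect-match Tm = 2(18) + 4(4) = 36 + 16 = 52°C
Mismatches (positions where the bases are not complementary): 4 (at positions 3, 10, 12, 18)
Effective Tm = 52 − 4×5 = 52 − 20 = 32°C

32°C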